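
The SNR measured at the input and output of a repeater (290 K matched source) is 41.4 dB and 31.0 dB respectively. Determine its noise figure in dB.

NF (dB) = SNR_in(dB) − SNR_out(dB) when the source is at T₀
NF = 41.4 − 31.0 = 10.4 dB

10.4 dB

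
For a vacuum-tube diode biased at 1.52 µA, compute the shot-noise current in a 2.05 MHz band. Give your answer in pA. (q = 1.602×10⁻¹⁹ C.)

I_n = √(2qI·B)
2qI·B = 2 × 1.602×10⁻¹⁹ × 1.52×10⁻⁶ × 2.05×10⁶ = 9.98×10⁻¹⁹ A²
I_n = √(9.98×10⁻¹⁹) = 9.99×10⁻¹⁰ A = 999 pA

999 pA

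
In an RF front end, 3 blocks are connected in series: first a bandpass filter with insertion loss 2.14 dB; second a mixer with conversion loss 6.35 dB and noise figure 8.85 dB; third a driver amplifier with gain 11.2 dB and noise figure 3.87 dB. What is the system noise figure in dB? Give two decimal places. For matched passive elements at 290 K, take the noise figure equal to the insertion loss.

Convert to linear (a loss of L dB is a gain of −L dB): F_i = 10^(NF_i/10), G_i = 10^(G_i,dB/10)
  Stage 1: F_1 = 10^(2.14/10) = 1.637, G_1 = 10^(−2.14/10) = 0.6109
  Stage 2: F_2 = 10^(8.85/10) = 7.674, G_2 = 10^(−6.35/10) = 0.2317
  Stage 3: F_3 = 10^(3.87/10) = 2.438, G_3 = 10^(11.2/10) = 13.18
Friis cascade:
  F = 1.637 + (7.674 − 1)/0.6109 + (2.438 − 1)/0.1416 = 22.72
NF = 10 log₁₀(22.72) = 13.56 dB

13.56 dB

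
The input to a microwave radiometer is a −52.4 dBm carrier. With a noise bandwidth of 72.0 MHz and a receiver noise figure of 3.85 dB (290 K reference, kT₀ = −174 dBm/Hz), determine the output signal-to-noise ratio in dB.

39.2 dB

Noise floor: N = −174 + 10 log₁₀(B) + NF
10 log₁₀(7.20×10⁷) = 78.57 dB
N = −174 + 78.57 + 3.85 = −91.58 dBm
SNR = P_sig − N = −52.4 − (−91.58) = 39.18 dB → 39.2 dB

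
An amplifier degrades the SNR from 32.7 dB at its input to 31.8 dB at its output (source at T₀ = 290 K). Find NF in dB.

0.9 dB

NF (dB) = SNR_in(dB) − SNR_out(dB) when the source is at T₀
NF = 32.7 − 31.8 = 0.9 dB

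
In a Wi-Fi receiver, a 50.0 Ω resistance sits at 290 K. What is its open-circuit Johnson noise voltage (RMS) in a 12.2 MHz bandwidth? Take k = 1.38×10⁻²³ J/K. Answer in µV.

3.12 µV

V_n = √(4kTRB)
4kTRB = 4 × 1.38×10⁻²³ × 290 × 5.00×10¹ × 1.22×10⁷ = 9.76×10⁻¹² V²
V_n = √(9.76×10⁻¹²) = 3.12×10⁻⁶ V = 3.12 µV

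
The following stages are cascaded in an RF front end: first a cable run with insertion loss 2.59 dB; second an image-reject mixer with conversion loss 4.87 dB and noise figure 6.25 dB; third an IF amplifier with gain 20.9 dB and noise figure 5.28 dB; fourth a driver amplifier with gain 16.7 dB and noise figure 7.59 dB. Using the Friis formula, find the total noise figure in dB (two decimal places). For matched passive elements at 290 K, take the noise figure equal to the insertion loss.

Convert to linear (a loss of L dB is a gain of −L dB): F_i = 10^(NF_i/10), G_i = 10^(G_i,dB/10)
  Stage 1: F_1 = 10^(2.59/10) = 1.816, G_1 = 10^(−2.59/10) = 0.5508
  Stage 2: F_2 = 10^(6.25/10) = 4.217, G_2 = 10^(−4.87/10) = 0.3258
  Stage 3: F_3 = 10^(5.28/10) = 3.373, G_3 = 10^(20.9/10) = 123.0
  Stage 4: F_4 = 10^(7.59/10) = 5.741, G_4 = 10^(16.7/10) = 46.77
Friis cascade:
  F = 1.816 + (4.217 − 1)/0.5508 + (3.373 − 1)/0.1795 + (5.741 − 1)/22.08 = 21.09
NF = 10 log₁₀(21.09) = 13.24 dB

13.24 dB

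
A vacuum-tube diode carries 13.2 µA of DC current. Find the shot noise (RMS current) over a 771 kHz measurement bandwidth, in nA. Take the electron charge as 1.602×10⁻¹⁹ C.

I_n = √(2qI·B)
2qI·B = 2 × 1.602×10⁻¹⁹ × 1.32×10⁻⁵ × 7.71×10⁵ = 3.26×10⁻¹⁸ A²
I_n = √(3.26×10⁻¹⁸) = 1.81×10⁻⁹ A = 1.81 nA

1.81 nA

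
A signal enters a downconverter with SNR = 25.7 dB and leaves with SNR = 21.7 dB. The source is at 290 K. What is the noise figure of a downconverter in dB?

4.0 dB

NF (dB) = SNR_in(dB) − SNR_out(dB) when the source is at T₀
NF = 25.7 − 21.7 = 4.0 dB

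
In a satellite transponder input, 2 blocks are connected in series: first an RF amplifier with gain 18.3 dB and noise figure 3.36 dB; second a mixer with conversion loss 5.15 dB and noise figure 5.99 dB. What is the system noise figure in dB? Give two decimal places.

Convert to linear (a loss of L dB is a gain of −L dB): F_i = 10^(NF_i/10), G_i = 10^(G_i,dB/10)
  Stage 1: F_1 = 10^(3.36/10) = 2.168, G_1 = 10^(18.3/10) = 67.61
  Stage 2: F_2 = 10^(5.99/10) = 3.972, G_2 = 10^(−5.15/10) = 0.3055
Friis cascade:
  F = 2.168 + (3.972 − 1)/67.61 = 2.212
NF = 10 log₁₀(2.212) = 3.45 dB

3.45 dB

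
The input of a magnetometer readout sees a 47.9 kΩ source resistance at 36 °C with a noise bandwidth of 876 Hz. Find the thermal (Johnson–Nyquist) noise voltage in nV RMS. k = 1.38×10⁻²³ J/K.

T = 36 °C + 273.15 = 309.15 K
V_n = √(4kTRB)
4kTRB = 4 × 1.38×10⁻²³ × 309.15 × 4.79×10⁴ × 8.76×10² = 7.16×10⁻¹³ V²
V_n = √(7.16×10⁻¹³) = 8.46×10⁻⁷ V = 846 nV

846 nV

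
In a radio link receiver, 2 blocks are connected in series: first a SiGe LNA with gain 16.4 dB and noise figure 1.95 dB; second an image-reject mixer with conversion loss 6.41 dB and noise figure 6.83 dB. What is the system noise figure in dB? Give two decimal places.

Convert to linear (a loss of L dB is a gain of −L dB): F_i = 10^(NF_i/10), G_i = 10^(G_i,dB/10)
  Stage 1: F_1 = 10^(1.95/10) = 1.567, G_1 = 10^(16.4/10) = 43.65
  Stage 2: F_2 = 10^(6.83/10) = 4.819, G_2 = 10^(−6.41/10) = 0.2286
Friis cascade:
  F = 1.567 + (4.819 − 1)/43.65 = 1.654
NF = 10 log₁₀(1.654) = 2.19 dB

2.19 dB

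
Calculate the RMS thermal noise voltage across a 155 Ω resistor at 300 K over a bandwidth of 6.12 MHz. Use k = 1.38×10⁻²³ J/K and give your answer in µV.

V_n = √(4kTRB)
4kTRB = 4 × 1.38×10⁻²³ × 300 × 1.55×10² × 6.12×10⁶ = 1.57×10⁻¹¹ V²
V_n = √(1.57×10⁻¹¹) = 3.96×10⁻⁶ V = 3.96 µV

3.96 µV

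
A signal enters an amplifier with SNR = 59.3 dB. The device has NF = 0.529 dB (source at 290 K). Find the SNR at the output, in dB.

By definition F = SNR_in/SNR_out, so in dB: SNR_out = SNR_in − NF
SNR_out = 59.3 − 0.529 = 58.771 dB

58.771 dB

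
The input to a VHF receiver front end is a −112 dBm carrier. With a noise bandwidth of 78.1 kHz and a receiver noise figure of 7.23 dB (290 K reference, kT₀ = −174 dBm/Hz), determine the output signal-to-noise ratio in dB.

5.8 dB

Noise floor: N = −174 + 10 log₁₀(B) + NF
10 log₁₀(7.81×10⁴) = 48.93 dB
N = −174 + 48.93 + 7.23 = −117.84 dBm
SNR = P_sig − N = −112 − (−117.84) = 5.84 dB → 5.8 dB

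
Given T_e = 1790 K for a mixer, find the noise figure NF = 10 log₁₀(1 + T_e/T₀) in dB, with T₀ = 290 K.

F = 1 + T_e/T₀ = 1 + 1790/290 = 7.17241
NF = 10 log₁₀(7.17241) = 8.56 dB

8.56 dB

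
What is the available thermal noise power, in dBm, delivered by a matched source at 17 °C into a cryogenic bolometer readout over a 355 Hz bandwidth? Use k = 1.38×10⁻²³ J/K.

−148.5 dBm

T = 17 °C + 273.15 = 290.15 K
P_n = kTB = 1.38×10⁻²³ × 290.15 × 3.55×10² = 1.42×10⁻¹⁸ W
In dBm: 10 log₁₀(1.42×10⁻¹⁸ / 10⁻³) = −148.5 dBm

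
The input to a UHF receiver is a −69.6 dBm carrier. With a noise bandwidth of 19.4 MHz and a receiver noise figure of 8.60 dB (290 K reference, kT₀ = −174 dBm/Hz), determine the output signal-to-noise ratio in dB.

Noise floor: N = −174 + 10 log₁₀(B) + NF
10 log₁₀(1.94×10⁷) = 72.88 dB
N = −174 + 72.88 + 8.60 = −92.52 dBm
SNR = P_sig − N = −69.6 − (−92.52) = 22.92 dB → 22.9 dB

22.9 dB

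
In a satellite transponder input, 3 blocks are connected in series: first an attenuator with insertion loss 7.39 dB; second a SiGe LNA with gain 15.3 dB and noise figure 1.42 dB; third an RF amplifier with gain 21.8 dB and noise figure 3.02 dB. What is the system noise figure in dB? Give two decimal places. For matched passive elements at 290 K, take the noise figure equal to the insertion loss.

8.90 dB

Convert to linear (a loss of L dB is a gain of −L dB): F_i = 10^(NF_i/10), G_i = 10^(G_i,dB/10)
  Stage 1: F_1 = 10^(7.39/10) = 5.483, G_1 = 10^(−7.39/10) = 0.1824
  Stage 2: F_2 = 10^(1.42/10) = 1.387, G_2 = 10^(15.3/10) = 33.88
  Stage 3: F_3 = 10^(3.02/10) = 2.004, G_3 = 10^(21.8/10) = 151.4
Friis cascade:
  F = 5.483 + (1.387 − 1)/0.1824 + (2.004 − 1)/6.180 = 7.766
NF = 10 log₁₀(7.766) = 8.90 dB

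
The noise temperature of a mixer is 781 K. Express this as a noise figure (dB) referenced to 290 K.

5.67 dB

F = 1 + T_e/T₀ = 1 + 781/290 = 3.6931
NF = 10 log₁₀(3.6931) = 5.67 dB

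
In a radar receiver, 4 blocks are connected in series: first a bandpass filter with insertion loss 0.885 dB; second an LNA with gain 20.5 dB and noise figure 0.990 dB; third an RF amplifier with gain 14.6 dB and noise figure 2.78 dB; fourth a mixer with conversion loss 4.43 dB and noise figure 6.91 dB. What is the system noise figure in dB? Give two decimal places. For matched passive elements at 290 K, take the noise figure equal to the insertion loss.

1.91 dB

Convert to linear (a loss of L dB is a gain of −L dB): F_i = 10^(NF_i/10), G_i = 10^(G_i,dB/10)
  Stage 1: F_1 = 10^(0.885/10) = 1.226, G_1 = 10^(−0.885/10) = 0.8156
  Stage 2: F_2 = 10^(0.990/10) = 1.256, G_2 = 10^(20.5/10) = 112.2
  Stage 3: F_3 = 10^(2.78/10) = 1.897, G_3 = 10^(14.6/10) = 28.84
  Stage 4: F_4 = 10^(6.91/10) = 4.909, G_4 = 10^(−4.43/10) = 0.3606
Friis cascade:
  F = 1.226 + (1.256 − 1)/0.8156 + (1.897 − 1)/91.52 + (4.909 − 1)/2639 = 1.551
NF = 10 log₁₀(1.551) = 1.91 dB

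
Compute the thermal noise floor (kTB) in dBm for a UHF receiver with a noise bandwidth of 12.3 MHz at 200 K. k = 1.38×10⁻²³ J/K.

−104.7 dBm

P_n = kTB = 1.38×10⁻²³ × 200 × 1.23×10⁷ = 3.39×10⁻¹⁴ W
In dBm: 10 log₁₀(3.39×10⁻¹⁴ / 10⁻³) = −104.7 dBm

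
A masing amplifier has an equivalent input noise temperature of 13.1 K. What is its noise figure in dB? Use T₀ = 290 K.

0.192 dB

F = 1 + T_e/T₀ = 1 + 13.1/290 = 1.04517
NF = 10 log₁₀(1.04517) = 0.192 dB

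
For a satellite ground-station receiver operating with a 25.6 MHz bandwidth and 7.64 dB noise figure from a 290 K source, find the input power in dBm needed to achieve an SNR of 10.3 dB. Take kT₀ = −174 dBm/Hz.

−82.0 dBm

Sensitivity = −174 + 10 log₁₀(B) + NF + SNR_min
= −174 + 74.08 + 7.64 + 10.3
= −81.98 dBm → −82.0 dBm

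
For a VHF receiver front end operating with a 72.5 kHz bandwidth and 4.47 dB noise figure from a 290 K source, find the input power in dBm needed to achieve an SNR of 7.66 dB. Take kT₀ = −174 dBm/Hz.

Sensitivity = −174 + 10 log₁₀(B) + NF + SNR_min
= −174 + 48.6 + 4.47 + 7.66
= −113.27 dBm → −113.3 dBm

−113.3 dBm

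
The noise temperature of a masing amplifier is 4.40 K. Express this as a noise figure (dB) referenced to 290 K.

0.065 dB

F = 1 + T_e/T₀ = 1 + 4.40/290 = 1.01517
NF = 10 log₁₀(1.01517) = 0.065 dB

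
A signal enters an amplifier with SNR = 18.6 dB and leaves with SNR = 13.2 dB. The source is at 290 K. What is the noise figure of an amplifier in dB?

NF (dB) = SNR_in(dB) − SNR_out(dB) when the source is at T₀
NF = 18.6 − 13.2 = 5.4 dB

5.4 dB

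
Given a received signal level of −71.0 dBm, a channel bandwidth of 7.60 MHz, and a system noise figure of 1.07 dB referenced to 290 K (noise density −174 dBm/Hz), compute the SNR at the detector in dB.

33.1 dB

Noise floor: N = −174 + 10 log₁₀(B) + NF
10 log₁₀(7.60×10⁶) = 68.81 dB
N = −174 + 68.81 + 1.07 = −104.12 dBm
SNR = P_sig − N = −71.0 − (−104.12) = 33.12 dB → 33.1 dB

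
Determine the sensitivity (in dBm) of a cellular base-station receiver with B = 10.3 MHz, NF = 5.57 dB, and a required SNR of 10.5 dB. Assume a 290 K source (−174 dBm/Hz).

Sensitivity = −174 + 10 log₁₀(B) + NF + SNR_min
= −174 + 70.13 + 5.57 + 10.5
= −87.80 dBm → −87.8 dBm

−87.8 dBm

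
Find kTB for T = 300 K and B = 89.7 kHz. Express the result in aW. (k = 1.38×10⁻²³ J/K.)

P_n = kTB = 1.38×10⁻²³ × 300 × 8.97×10⁴ = 3.71×10⁻¹⁶ W = 371 aW

371 aW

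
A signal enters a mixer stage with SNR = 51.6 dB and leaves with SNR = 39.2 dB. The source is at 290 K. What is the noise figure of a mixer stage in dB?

12.4 dB

NF (dB) = SNR_in(dB) − SNR_out(dB) when the source is at T₀
NF = 51.6 − 39.2 = 12.4 dB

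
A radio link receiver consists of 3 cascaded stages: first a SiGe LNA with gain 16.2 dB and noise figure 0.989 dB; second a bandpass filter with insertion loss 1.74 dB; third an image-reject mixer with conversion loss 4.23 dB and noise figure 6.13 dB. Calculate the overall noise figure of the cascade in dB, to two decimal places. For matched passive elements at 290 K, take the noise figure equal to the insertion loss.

Convert to linear (a loss of L dB is a gain of −L dB): F_i = 10^(NF_i/10), G_i = 10^(G_i,dB/10)
  Stage 1: F_1 = 10^(0.989/10) = 1.256, G_1 = 10^(16.2/10) = 41.69
  Stage 2: F_2 = 10^(1.74/10) = 1.493, G_2 = 10^(−1.74/10) = 0.6699
  Stage 3: F_3 = 10^(6.13/10) = 4.102, G_3 = 10^(−4.23/10) = 0.3776
Friis cascade:
  F = 1.256 + (1.493 − 1)/41.69 + (4.102 − 1)/27.93 = 1.379
NF = 10 log₁₀(1.379) = 1.39 dB

1.39 dB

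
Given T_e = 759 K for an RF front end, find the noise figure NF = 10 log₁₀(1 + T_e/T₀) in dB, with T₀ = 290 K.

5.58 dB

F = 1 + T_e/T₀ = 1 + 759/290 = 3.61724
NF = 10 log₁₀(3.61724) = 5.58 dB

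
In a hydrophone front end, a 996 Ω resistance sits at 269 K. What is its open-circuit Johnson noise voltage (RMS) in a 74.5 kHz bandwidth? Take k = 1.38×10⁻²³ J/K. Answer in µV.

1.05 µV

V_n = √(4kTRB)
4kTRB = 4 × 1.38×10⁻²³ × 269 × 9.96×10² × 7.45×10⁴ = 1.10×10⁻¹² V²
V_n = √(1.10×10⁻¹²) = 1.05×10⁻⁶ V = 1.05 µV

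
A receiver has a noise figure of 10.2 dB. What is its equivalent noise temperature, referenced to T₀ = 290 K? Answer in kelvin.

F = 10^(10.2/10) = 10.4713
T_e = (F − 1)·T₀ = (10.4713 − 1) × 290 = 2747 K

2747 K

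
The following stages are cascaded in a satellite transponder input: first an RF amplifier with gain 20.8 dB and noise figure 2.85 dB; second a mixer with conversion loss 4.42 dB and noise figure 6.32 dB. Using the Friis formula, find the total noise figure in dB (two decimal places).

2.91 dB

Convert to linear (a loss of L dB is a gain of −L dB): F_i = 10^(NF_i/10), G_i = 10^(G_i,dB/10)
  Stage 1: F_1 = 10^(2.85/10) = 1.928, G_1 = 10^(20.8/10) = 120.2
  Stage 2: F_2 = 10^(6.32/10) = 4.285, G_2 = 10^(−4.42/10) = 0.3614
Friis cascade:
  F = 1.928 + (4.285 − 1)/120.2 = 1.955
NF = 10 log₁₀(1.955) = 2.91 dB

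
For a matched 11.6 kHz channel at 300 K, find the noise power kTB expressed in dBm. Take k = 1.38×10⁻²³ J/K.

−133.2 dBm

P_n = kTB = 1.38×10⁻²³ × 300 × 1.16×10⁴ = 4.80×10⁻¹⁷ W
In dBm: 10 log₁₀(4.80×10⁻¹⁷ / 10⁻³) = −133.2 dBm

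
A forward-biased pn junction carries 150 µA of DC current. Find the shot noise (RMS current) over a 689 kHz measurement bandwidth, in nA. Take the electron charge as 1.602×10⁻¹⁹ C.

5.75 nA

I_n = √(2qI·B)
2qI·B = 2 × 1.602×10⁻¹⁹ × 1.50×10⁻⁴ × 6.89×10⁵ = 3.31×10⁻¹⁷ A²
I_n = √(3.31×10⁻¹⁷) = 5.75×10⁻⁹ A = 5.75 nA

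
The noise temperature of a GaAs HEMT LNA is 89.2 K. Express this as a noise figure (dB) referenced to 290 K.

1.16 dB

F = 1 + T_e/T₀ = 1 + 89.2/290 = 1.30759
NF = 10 log₁₀(1.30759) = 1.16 dB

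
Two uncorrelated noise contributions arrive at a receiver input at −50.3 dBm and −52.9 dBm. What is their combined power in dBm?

−48.4 dBm

Convert to linear, add, convert back:
P₁ = 9.33×10⁻⁹ W, P₂ = 5.13×10⁻⁹ W
P_tot = 1.45×10⁻⁸ W → 10 log₁₀(P_tot / 10⁻³) = −48.4 dBm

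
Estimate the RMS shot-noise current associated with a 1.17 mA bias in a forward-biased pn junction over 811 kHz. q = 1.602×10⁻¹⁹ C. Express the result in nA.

17.4 nA

I_n = √(2qI·B)
2qI·B = 2 × 1.602×10⁻¹⁹ × 1.17×10⁻³ × 8.11×10⁵ = 3.04×10⁻¹⁶ A²
I_n = √(3.04×10⁻¹⁶) = 1.74×10⁻⁸ A = 17.4 nA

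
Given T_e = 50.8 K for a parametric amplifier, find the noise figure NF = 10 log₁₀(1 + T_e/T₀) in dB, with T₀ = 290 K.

F = 1 + T_e/T₀ = 1 + 50.8/290 = 1.17517
NF = 10 log₁₀(1.17517) = 0.701 dB

0.701 dB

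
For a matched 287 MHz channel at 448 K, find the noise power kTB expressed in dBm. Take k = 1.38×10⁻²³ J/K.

−87.5 dBm

P_n = kTB = 1.38×10⁻²³ × 448 × 2.87×10⁸ = 1.77×10⁻¹² W
In dBm: 10 log₁₀(1.77×10⁻¹² / 10⁻³) = −87.5 dBm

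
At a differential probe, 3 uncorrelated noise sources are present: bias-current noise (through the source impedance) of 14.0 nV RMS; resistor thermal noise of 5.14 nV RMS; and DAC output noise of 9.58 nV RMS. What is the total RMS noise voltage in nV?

17.7 nV

Uncorrelated sources add in power (mean-square): V_tot = √(ΣV_i²)
V_tot = √[(1.40×10⁻⁸)² + (5.14×10⁻⁹)² + (9.58×10⁻⁹)²] = 1.77×10⁻⁸ V = 17.7 nV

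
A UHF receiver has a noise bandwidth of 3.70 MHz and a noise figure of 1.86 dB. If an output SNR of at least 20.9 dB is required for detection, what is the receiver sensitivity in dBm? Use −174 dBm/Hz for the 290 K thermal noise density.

−85.6 dBm

Sensitivity = −174 + 10 log₁₀(B) + NF + SNR_min
= −174 + 65.68 + 1.86 + 20.9
= −85.56 dBm → −85.6 dBm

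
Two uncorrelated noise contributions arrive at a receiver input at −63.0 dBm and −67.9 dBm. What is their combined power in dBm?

Convert to linear, add, convert back:
P₁ = 5.01×10⁻¹⁰ W, P₂ = 1.62×10⁻¹⁰ W
P_tot = 6.63×10⁻¹⁰ W → 10 log₁₀(P_tot / 10⁻³) = −61.8 dBm

−61.8 dBm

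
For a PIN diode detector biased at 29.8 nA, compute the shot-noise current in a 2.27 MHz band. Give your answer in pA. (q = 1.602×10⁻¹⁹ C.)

147 pA

I_n = √(2qI·B)
2qI·B = 2 × 1.602×10⁻¹⁹ × 2.98×10⁻⁸ × 2.27×10⁶ = 2.17×10⁻²⁰ A²
I_n = √(2.17×10⁻²⁰) = 1.47×10⁻¹⁰ A = 147 pA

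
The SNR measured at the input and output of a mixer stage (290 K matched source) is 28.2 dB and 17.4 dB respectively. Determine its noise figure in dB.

NF (dB) = SNR_in(dB) − SNR_out(dB) when the source is at T₀
NF = 28.2 − 17.4 = 10.8 dB

10.8 dB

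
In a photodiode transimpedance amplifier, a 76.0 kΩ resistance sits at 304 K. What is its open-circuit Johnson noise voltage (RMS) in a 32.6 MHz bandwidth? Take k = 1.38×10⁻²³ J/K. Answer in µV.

V_n = √(4kTRB)
4kTRB = 4 × 1.38×10⁻²³ × 304 × 7.60×10⁴ × 3.26×10⁷ = 4.16×10⁻⁸ V²
V_n = √(4.16×10⁻⁸) = 2.04×10⁻⁴ V = 204 µV

204 µV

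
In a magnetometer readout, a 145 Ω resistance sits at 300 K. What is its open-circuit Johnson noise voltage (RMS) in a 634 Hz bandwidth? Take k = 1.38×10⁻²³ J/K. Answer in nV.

39.0 nV

V_n = √(4kTRB)
4kTRB = 4 × 1.38×10⁻²³ × 300 × 1.45×10² × 6.34×10² = 1.52×10⁻¹⁵ V²
V_n = √(1.52×10⁻¹⁵) = 3.90×10⁻⁸ V = 39.0 nV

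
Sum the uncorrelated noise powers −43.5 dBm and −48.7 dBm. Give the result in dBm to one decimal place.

Convert to linear, add, convert back:
P₁ = 4.47×10⁻⁸ W, P₂ = 1.35×10⁻⁸ W
P_tot = 5.82×10⁻⁸ W → 10 log₁₀(P_tot / 10⁻³) = −42.4 dBm

−42.4 dBm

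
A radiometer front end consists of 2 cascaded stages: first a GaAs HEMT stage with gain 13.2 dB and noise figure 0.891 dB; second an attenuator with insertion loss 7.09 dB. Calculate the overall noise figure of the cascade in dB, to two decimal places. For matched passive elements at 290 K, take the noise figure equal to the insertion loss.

Convert to linear (a loss of L dB is a gain of −L dB): F_i = 10^(NF_i/10), G_i = 10^(G_i,dB/10)
  Stage 1: F_1 = 10^(0.891/10) = 1.228, G_1 = 10^(13.2/10) = 20.89
  Stage 2: F_2 = 10^(7.09/10) = 5.117, G_2 = 10^(−7.09/10) = 0.1954
Friis cascade:
  F = 1.228 + (5.117 − 1)/20.89 = 1.425
NF = 10 log₁₀(1.425) = 1.54 dB

1.54 dB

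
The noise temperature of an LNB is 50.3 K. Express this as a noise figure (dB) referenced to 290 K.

0.695 dB

F = 1 + T_e/T₀ = 1 + 50.3/290 = 1.17345
NF = 10 log₁₀(1.17345) = 0.695 dB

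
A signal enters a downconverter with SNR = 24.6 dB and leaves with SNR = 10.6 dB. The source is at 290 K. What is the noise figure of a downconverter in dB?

14.0 dB

NF (dB) = SNR_in(dB) − SNR_out(dB) when the source is at T₀
NF = 24.6 − 10.6 = 14.0 dB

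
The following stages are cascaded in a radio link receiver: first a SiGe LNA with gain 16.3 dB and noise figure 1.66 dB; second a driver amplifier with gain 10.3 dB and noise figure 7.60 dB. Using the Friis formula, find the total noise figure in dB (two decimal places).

Convert to linear (a loss of L dB is a gain of −L dB): F_i = 10^(NF_i/10), G_i = 10^(G_i,dB/10)
  Stage 1: F_1 = 10^(1.66/10) = 1.466, G_1 = 10^(16.3/10) = 42.66
  Stage 2: F_2 = 10^(7.60/10) = 5.754, G_2 = 10^(10.3/10) = 10.72
Friis cascade:
  F = 1.466 + (5.754 − 1)/42.66 = 1.577
NF = 10 log₁₀(1.577) = 1.98 dB

1.98 dB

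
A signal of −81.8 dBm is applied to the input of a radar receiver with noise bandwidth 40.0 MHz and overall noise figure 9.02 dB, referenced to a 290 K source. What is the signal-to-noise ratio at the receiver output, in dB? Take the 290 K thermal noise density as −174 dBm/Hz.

7.2 dB

Noise floor: N = −174 + 10 log₁₀(B) + NF
10 log₁₀(4.00×10⁷) = 76.02 dB
N = −174 + 76.02 + 9.02 = −88.96 dBm
SNR = P_sig − N = −81.8 − (−88.96) = 7.16 dB → 7.2 dB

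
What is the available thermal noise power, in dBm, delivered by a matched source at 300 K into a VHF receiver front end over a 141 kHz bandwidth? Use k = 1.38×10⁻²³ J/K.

−122.3 dBm

P_n = kTB = 1.38×10⁻²³ × 300 × 1.41×10⁵ = 5.84×10⁻¹⁶ W
In dBm: 10 log₁₀(5.84×10⁻¹⁶ / 10⁻³) = −122.3 dBm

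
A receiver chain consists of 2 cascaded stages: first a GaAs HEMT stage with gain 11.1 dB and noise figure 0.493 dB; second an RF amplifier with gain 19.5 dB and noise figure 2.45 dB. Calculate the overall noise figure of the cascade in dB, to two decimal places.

Convert to linear (a loss of L dB is a gain of −L dB): F_i = 10^(NF_i/10), G_i = 10^(G_i,dB/10)
  Stage 1: F_1 = 10^(0.493/10) = 1.120, G_1 = 10^(11.1/10) = 12.88
  Stage 2: F_2 = 10^(2.45/10) = 1.758, G_2 = 10^(19.5/10) = 89.13
Friis cascade:
  F = 1.120 + (1.758 − 1)/12.88 = 1.179
NF = 10 log₁₀(1.179) = 0.72 dB

0.72 dB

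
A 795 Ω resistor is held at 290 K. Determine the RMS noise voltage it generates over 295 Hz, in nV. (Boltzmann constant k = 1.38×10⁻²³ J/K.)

61.3 nV

V_n = √(4kTRB)
4kTRB = 4 × 1.38×10⁻²³ × 290 × 7.95×10² × 2.95×10² = 3.75×10⁻¹⁵ V²
V_n = √(3.75×10⁻¹⁵) = 6.13×10⁻⁸ V = 61.3 nV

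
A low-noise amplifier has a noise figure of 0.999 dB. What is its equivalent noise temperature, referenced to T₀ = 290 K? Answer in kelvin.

75.0 K

F = 10^(0.999/10) = 1.25864
T_e = (F − 1)·T₀ = (1.25864 − 1) × 290 = 75.0 K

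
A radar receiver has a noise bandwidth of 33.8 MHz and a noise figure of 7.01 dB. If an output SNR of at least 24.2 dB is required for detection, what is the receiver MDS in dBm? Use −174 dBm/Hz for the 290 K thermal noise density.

−67.5 dBm

Sensitivity = −174 + 10 log₁₀(B) + NF + SNR_min
= −174 + 75.29 + 7.01 + 24.2
= −67.50 dBm → −67.5 dBm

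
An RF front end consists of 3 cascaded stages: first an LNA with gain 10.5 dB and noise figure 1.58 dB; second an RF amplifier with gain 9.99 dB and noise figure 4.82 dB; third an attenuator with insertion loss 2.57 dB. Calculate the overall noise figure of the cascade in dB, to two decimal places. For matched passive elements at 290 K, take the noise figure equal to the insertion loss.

Convert to linear (a loss of L dB is a gain of −L dB): F_i = 10^(NF_i/10), G_i = 10^(G_i,dB/10)
  Stage 1: F_1 = 10^(1.58/10) = 1.439, G_1 = 10^(10.5/10) = 11.22
  Stage 2: F_2 = 10^(4.82/10) = 3.034, G_2 = 10^(9.99/10) = 9.977
  Stage 3: F_3 = 10^(2.57/10) = 1.807, G_3 = 10^(−2.57/10) = 0.5534
Friis cascade:
  F = 1.439 + (3.034 − 1)/11.22 + (1.807 − 1)/111.9 = 1.627
NF = 10 log₁₀(1.627) = 2.11 dB

2.11 dB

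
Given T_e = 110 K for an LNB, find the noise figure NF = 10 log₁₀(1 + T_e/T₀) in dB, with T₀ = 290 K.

F = 1 + T_e/T₀ = 1 + 110/290 = 1.37931
NF = 10 log₁₀(1.37931) = 1.40 dB

1.40 dB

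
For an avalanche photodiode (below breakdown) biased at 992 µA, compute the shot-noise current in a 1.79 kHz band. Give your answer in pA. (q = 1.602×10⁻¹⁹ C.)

I_n = √(2qI·B)
2qI·B = 2 × 1.602×10⁻¹⁹ × 9.92×10⁻⁴ × 1.79×10³ = 5.69×10⁻¹⁹ A²
I_n = √(5.69×10⁻¹⁹) = 7.54×10⁻¹⁰ A = 754 pA

754 pA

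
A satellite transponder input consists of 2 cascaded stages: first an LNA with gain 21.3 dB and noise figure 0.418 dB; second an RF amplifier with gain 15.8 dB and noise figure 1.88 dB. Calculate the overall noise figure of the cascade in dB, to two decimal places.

0.43 dB

Convert to linear (a loss of L dB is a gain of −L dB): F_i = 10^(NF_i/10), G_i = 10^(G_i,dB/10)
  Stage 1: F_1 = 10^(0.418/10) = 1.101, G_1 = 10^(21.3/10) = 134.9
  Stage 2: F_2 = 10^(1.88/10) = 1.542, G_2 = 10^(15.8/10) = 38.02
Friis cascade:
  F = 1.101 + (1.542 − 1)/134.9 = 1.105
NF = 10 log₁₀(1.105) = 0.43 dB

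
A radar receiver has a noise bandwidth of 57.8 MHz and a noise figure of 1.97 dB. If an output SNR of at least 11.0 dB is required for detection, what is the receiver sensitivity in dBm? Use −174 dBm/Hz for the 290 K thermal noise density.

−83.4 dBm

Sensitivity = −174 + 10 log₁₀(B) + NF + SNR_min
= −174 + 77.62 + 1.97 + 11.0
= −83.41 dBm → −83.4 dBm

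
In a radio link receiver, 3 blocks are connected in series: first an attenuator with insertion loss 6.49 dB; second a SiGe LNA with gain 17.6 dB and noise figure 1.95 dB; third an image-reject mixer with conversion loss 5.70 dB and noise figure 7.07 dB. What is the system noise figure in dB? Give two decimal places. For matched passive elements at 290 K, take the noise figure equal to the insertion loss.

8.63 dB

Convert to linear (a loss of L dB is a gain of −L dB): F_i = 10^(NF_i/10), G_i = 10^(G_i,dB/10)
  Stage 1: F_1 = 10^(6.49/10) = 4.457, G_1 = 10^(−6.49/10) = 0.2244
  Stage 2: F_2 = 10^(1.95/10) = 1.567, G_2 = 10^(17.6/10) = 57.54
  Stage 3: F_3 = 10^(7.07/10) = 5.093, G_3 = 10^(−5.70/10) = 0.2692
Friis cascade:
  F = 4.457 + (1.567 − 1)/0.2244 + (5.093 − 1)/12.91 = 7.299
NF = 10 log₁₀(7.299) = 8.63 dB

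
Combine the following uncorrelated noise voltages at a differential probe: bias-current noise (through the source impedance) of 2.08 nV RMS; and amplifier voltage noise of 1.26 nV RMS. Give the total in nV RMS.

2.43 nV

Uncorrelated sources add in power (mean-square): V_tot = √(ΣV_i²)
V_tot = √[(2.08×10⁻⁹)² + (1.26×10⁻⁹)²] = 2.43×10⁻⁹ V = 2.43 nV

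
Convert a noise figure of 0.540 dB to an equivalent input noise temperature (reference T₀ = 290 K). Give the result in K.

38.4 K

F = 10^(0.540/10) = 1.1324
T_e = (F − 1)·T₀ = (1.1324 − 1) × 290 = 38.4 K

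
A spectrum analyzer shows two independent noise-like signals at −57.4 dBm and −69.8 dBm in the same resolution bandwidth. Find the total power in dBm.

Convert to linear, add, convert back:
P₁ = 1.82×10⁻⁹ W, P₂ = 1.05×10⁻¹⁰ W
P_tot = 1.92×10⁻⁹ W → 10 log₁₀(P_tot / 10⁻³) = −57.2 dBm

−57.2 dBm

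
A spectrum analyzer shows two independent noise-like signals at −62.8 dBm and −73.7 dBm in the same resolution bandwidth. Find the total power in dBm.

−62.5 dBm

Convert to linear, add, convert back:
P₁ = 5.25×10⁻¹⁰ W, P₂ = 4.27×10⁻¹¹ W
P_tot = 5.67×10⁻¹⁰ W → 10 log₁₀(P_tot / 10⁻³) = −62.5 dBm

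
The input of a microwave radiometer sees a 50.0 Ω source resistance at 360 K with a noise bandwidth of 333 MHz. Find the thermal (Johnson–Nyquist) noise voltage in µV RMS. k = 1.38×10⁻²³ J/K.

V_n = √(4kTRB)
4kTRB = 4 × 1.38×10⁻²³ × 360 × 5.00×10¹ × 3.33×10⁸ = 3.31×10⁻¹⁰ V²
V_n = √(3.31×10⁻¹⁰) = 1.82×10⁻⁵ V = 18.2 µV

18.2 µV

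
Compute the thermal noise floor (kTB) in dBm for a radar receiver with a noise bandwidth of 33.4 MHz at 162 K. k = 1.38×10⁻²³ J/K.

P_n = kTB = 1.38×10⁻²³ × 162 × 3.34×10⁷ = 7.47×10⁻¹⁴ W
In dBm: 10 log₁₀(7.47×10⁻¹⁴ / 10⁻³) = −101.3 dBm

−101.3 dBm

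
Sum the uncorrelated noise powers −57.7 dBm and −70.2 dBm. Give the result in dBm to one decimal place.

Convert to linear, add, convert back:
P₁ = 1.70×10⁻⁹ W, P₂ = 9.55×10⁻¹¹ W
P_tot = 1.79×10⁻⁹ W → 10 log₁₀(P_tot / 10⁻³) = −57.5 dBm

−57.5 dBm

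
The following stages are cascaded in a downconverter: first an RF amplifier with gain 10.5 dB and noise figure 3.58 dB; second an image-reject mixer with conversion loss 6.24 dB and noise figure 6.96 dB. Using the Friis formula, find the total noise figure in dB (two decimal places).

Convert to linear (a loss of L dB is a gain of −L dB): F_i = 10^(NF_i/10), G_i = 10^(G_i,dB/10)
  Stage 1: F_1 = 10^(3.58/10) = 2.280, G_1 = 10^(10.5/10) = 11.22
  Stage 2: F_2 = 10^(6.96/10) = 4.966, G_2 = 10^(−6.24/10) = 0.2377
Friis cascade:
  F = 2.280 + (4.966 − 1)/11.22 = 2.634
NF = 10 log₁₀(2.634) = 4.21 dB

4.21 dB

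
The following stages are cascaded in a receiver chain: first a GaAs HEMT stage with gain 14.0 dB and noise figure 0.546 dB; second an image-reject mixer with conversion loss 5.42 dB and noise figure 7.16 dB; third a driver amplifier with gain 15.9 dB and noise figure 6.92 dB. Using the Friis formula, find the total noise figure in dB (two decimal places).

Convert to linear (a loss of L dB is a gain of −L dB): F_i = 10^(NF_i/10), G_i = 10^(G_i,dB/10)
  Stage 1: F_1 = 10^(0.546/10) = 1.134, G_1 = 10^(14.0/10) = 25.12
  Stage 2: F_2 = 10^(7.16/10) = 5.200, G_2 = 10^(−5.42/10) = 0.2871
  Stage 3: F_3 = 10^(6.92/10) = 4.920, G_3 = 10^(15.9/10) = 38.90
Friis cascade:
  F = 1.134 + (5.200 − 1)/25.12 + (4.920 − 1)/7.211 = 1.845
NF = 10 log₁₀(1.845) = 2.66 dB

2.66 dB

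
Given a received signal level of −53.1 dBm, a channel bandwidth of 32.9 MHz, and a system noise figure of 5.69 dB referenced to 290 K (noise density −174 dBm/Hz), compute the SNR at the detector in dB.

40.0 dB

Noise floor: N = −174 + 10 log₁₀(B) + NF
10 log₁₀(3.29×10⁷) = 75.17 dB
N = −174 + 75.17 + 5.69 = −93.14 dBm
SNR = P_sig − N = −53.1 − (−93.14) = 40.04 dB → 40.0 dB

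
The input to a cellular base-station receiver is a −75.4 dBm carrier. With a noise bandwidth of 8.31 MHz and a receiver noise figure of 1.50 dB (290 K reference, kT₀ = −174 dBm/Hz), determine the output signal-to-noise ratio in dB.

Noise floor: N = −174 + 10 log₁₀(B) + NF
10 log₁₀(8.31×10⁶) = 69.2 dB
N = −174 + 69.2 + 1.50 = −103.30 dBm
SNR = P_sig − N = −75.4 − (−103.30) = 27.90 dB → 27.9 dB

27.9 dB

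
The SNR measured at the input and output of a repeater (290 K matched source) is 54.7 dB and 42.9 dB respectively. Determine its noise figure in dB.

11.8 dB

NF (dB) = SNR_in(dB) − SNR_out(dB) when the source is at T₀
NF = 54.7 − 42.9 = 11.8 dB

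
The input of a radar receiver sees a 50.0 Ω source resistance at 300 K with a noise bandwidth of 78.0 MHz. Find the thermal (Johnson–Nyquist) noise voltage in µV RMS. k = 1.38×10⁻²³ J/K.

V_n = √(4kTRB)
4kTRB = 4 × 1.38×10⁻²³ × 300 × 5.00×10¹ × 7.80×10⁷ = 6.46×10⁻¹¹ V²
V_n = √(6.46×10⁻¹¹) = 8.04×10⁻⁶ V = 8.04 µV

8.04 µV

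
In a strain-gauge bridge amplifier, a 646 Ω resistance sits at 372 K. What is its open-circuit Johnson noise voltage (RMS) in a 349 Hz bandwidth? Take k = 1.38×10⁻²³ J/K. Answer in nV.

V_n = √(4kTRB)
4kTRB = 4 × 1.38×10⁻²³ × 372 × 6.46×10² × 3.49×10² = 4.63×10⁻¹⁵ V²
V_n = √(4.63×10⁻¹⁵) = 6.80×10⁻⁸ V = 68.0 nV

68.0 nV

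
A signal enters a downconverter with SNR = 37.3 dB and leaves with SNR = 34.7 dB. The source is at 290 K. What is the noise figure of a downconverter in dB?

2.6 dB

NF (dB) = SNR_in(dB) − SNR_out(dB) when the source is at T₀
NF = 37.3 − 34.7 = 2.6 dB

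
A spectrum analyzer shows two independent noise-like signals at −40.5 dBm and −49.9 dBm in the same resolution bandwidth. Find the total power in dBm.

Convert to linear, add, convert back:
P₁ = 8.91×10⁻⁸ W, P₂ = 1.02×10⁻⁸ W
P_tot = 9.94×10⁻⁸ W → 10 log₁₀(P_tot / 10⁻³) = −40.0 dBm

−40.0 dBm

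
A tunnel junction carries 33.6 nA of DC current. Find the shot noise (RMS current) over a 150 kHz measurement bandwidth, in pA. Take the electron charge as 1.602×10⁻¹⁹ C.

I_n = √(2qI·B)
2qI·B = 2 × 1.602×10⁻¹⁹ × 3.36×10⁻⁸ × 1.50×10⁵ = 1.61×10⁻²¹ A²
I_n = √(1.61×10⁻²¹) = 4.02×10⁻¹¹ A = 40.2 pA

40.2 pA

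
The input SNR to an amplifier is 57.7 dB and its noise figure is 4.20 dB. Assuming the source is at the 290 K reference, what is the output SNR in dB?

By definition F = SNR_in/SNR_out, so in dB: SNR_out = SNR_in − NF
SNR_out = 57.7 − 4.20 = 53.50 dB

53.50 dB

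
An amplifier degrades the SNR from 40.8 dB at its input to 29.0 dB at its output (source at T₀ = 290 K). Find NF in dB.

NF (dB) = SNR_in(dB) − SNR_out(dB) when the source is at T₀
NF = 40.8 − 29.0 = 11.8 dB

11.8 dB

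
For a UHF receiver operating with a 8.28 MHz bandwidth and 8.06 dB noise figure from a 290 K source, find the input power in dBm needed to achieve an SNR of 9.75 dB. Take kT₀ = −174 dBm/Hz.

−87.0 dBm

Sensitivity = −174 + 10 log₁₀(B) + NF + SNR_min
= −174 + 69.18 + 8.06 + 9.75
= −87.01 dBm → −87.0 dBm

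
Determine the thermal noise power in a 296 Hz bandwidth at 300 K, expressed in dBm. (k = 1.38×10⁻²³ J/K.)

−149.1 dBm

P_n = kTB = 1.38×10⁻²³ × 300 × 2.96×10² = 1.23×10⁻¹⁸ W
In dBm: 10 log₁₀(1.23×10⁻¹⁸ / 10⁻³) = −149.1 dBm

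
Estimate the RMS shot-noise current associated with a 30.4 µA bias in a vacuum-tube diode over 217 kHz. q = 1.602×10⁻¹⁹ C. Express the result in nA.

I_n = √(2qI·B)
2qI·B = 2 × 1.602×10⁻¹⁹ × 3.04×10⁻⁵ × 2.17×10⁵ = 2.11×10⁻¹⁸ A²
I_n = √(2.11×10⁻¹⁸) = 1.45×10⁻⁹ A = 1.45 nA

1.45 nA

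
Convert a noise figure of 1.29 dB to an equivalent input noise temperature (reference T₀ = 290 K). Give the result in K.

F = 10^(1.29/10) = 1.34586
T_e = (F − 1)·T₀ = (1.34586 − 1) × 290 = 100 K

100 K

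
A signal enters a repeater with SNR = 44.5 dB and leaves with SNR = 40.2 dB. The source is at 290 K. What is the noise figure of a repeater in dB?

4.3 dB

NF (dB) = SNR_in(dB) − SNR_out(dB) when the source is at T₀
NF = 44.5 − 40.2 = 4.3 dB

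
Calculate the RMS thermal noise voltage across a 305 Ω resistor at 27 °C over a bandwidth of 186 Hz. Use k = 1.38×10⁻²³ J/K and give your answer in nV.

30.7 nV

T = 27 °C + 273.15 = 300.15 K
V_n = √(4kTRB)
4kTRB = 4 × 1.38×10⁻²³ × 300.15 × 3.05×10² × 1.86×10² = 9.40×10⁻¹⁶ V²
V_n = √(9.40×10⁻¹⁶) = 3.07×10⁻⁸ V = 30.7 nV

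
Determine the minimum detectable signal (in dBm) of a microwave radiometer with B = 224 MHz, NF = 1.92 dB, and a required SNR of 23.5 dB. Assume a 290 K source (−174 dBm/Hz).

Sensitivity = −174 + 10 log₁₀(B) + NF + SNR_min
= −174 + 83.5 + 1.92 + 23.5
= −65.08 dBm → −65.1 dBm

−65.1 dBm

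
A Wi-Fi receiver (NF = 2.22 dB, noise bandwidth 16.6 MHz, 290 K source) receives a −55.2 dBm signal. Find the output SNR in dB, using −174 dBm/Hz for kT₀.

44.4 dB

Noise floor: N = −174 + 10 log₁₀(B) + NF
10 log₁₀(1.66×10⁷) = 72.2 dB
N = −174 + 72.2 + 2.22 = −99.58 dBm
SNR = P_sig − N = −55.2 − (−99.58) = 44.38 dB → 44.4 dB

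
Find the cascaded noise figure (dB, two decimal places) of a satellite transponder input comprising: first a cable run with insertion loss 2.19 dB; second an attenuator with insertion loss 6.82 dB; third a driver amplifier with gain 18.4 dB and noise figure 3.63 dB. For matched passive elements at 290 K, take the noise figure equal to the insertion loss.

Convert to linear (a loss of L dB is a gain of −L dB): F_i = 10^(NF_i/10), G_i = 10^(G_i,dB/10)
  Stage 1: F_1 = 10^(2.19/10) = 1.656, G_1 = 10^(−2.19/10) = 0.6039
  Stage 2: F_2 = 10^(6.82/10) = 4.808, G_2 = 10^(−6.82/10) = 0.2080
  Stage 3: F_3 = 10^(3.63/10) = 2.307, G_3 = 10^(18.4/10) = 69.18
Friis cascade:
  F = 1.656 + (4.808 − 1)/0.6039 + (2.307 − 1)/0.1256 = 18.37
NF = 10 log₁₀(18.37) = 12.64 dB

12.64 dB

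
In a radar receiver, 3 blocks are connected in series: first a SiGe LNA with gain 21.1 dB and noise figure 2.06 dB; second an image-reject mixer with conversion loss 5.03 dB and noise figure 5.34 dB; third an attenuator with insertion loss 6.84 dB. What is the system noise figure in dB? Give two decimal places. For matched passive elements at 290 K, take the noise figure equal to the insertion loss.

2.36 dB

Convert to linear (a loss of L dB is a gain of −L dB): F_i = 10^(NF_i/10), G_i = 10^(G_i,dB/10)
  Stage 1: F_1 = 10^(2.06/10) = 1.607, G_1 = 10^(21.1/10) = 128.8
  Stage 2: F_2 = 10^(5.34/10) = 3.420, G_2 = 10^(−5.03/10) = 0.3141
  Stage 3: F_3 = 10^(6.84/10) = 4.831, G_3 = 10^(−6.84/10) = 0.2070
Friis cascade:
  F = 1.607 + (3.420 − 1)/128.8 + (4.831 − 1)/40.46 = 1.720
NF = 10 log₁₀(1.720) = 2.36 dB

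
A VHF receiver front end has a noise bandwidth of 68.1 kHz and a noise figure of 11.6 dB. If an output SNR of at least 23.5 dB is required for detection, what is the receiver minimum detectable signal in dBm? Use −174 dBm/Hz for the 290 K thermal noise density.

−90.6 dBm

Sensitivity = −174 + 10 log₁₀(B) + NF + SNR_min
= −174 + 48.33 + 11.6 + 23.5
= −90.57 dBm → −90.6 dBm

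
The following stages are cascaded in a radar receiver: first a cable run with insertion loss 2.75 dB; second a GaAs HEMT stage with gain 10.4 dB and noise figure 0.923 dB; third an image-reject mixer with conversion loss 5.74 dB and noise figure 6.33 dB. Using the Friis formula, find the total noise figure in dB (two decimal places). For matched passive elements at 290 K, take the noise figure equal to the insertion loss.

Convert to linear (a loss of L dB is a gain of −L dB): F_i = 10^(NF_i/10), G_i = 10^(G_i,dB/10)
  Stage 1: F_1 = 10^(2.75/10) = 1.884, G_1 = 10^(−2.75/10) = 0.5309
  Stage 2: F_2 = 10^(0.923/10) = 1.237, G_2 = 10^(10.4/10) = 10.96
  Stage 3: F_3 = 10^(6.33/10) = 4.295, G_3 = 10^(−5.74/10) = 0.2667
Friis cascade:
  F = 1.884 + (1.237 − 1)/0.5309 + (4.295 − 1)/5.821 = 2.896
NF = 10 log₁₀(2.896) = 4.62 dB

4.62 dB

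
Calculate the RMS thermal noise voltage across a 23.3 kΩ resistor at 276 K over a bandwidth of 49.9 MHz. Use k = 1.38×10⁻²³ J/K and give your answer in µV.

133 µV

V_n = √(4kTRB)
4kTRB = 4 × 1.38×10⁻²³ × 276 × 2.33×10⁴ × 4.99×10⁷ = 1.77×10⁻⁸ V²
V_n = √(1.77×10⁻⁸) = 1.33×10⁻⁴ V = 133 µV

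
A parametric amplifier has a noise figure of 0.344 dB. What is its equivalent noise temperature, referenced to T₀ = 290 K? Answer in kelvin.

F = 10^(0.344/10) = 1.08243
T_e = (F − 1)·T₀ = (1.08243 − 1) × 290 = 23.9 K

23.9 K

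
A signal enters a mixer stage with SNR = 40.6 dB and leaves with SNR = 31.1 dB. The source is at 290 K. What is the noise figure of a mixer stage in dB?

NF (dB) = SNR_in(dB) − SNR_out(dB) when the source is at T₀
NF = 40.6 − 31.1 = 9.5 dB

9.5 dB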